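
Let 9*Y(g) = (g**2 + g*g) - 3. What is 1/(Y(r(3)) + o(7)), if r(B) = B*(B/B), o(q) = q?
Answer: 3/26 ≈ 0.11538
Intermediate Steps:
r(B) = B (r(B) = B*1 = B)
Y(g) = -1/3 + 2*g**2/9 (Y(g) = ((g**2 + g*g) - 3)/9 = ((g**2 + g**2) - 3)/9 = (2*g**2 - 3)/9 = (-3 + 2*g**2)/9 = -1/3 + 2*g**2/9)
1/(Y(r(3)) + o(7)) = 1/((-1/3 + (2/9)*3**2) + 7) = 1/((-1/3 + (2/9)*9) + 7) = 1/((-1/3 + 2) + 7) = 1/(5/3 + 7) = 1/(26/3) = 3/26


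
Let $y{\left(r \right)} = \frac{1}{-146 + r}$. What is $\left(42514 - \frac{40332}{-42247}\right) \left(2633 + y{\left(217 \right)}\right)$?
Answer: $\frac{335775593989760}{2999537} \approx 1.1194 \cdot 10^{8}$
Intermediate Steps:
$\left(42514 - \frac{40332}{-42247}\right) \left(2633 + y{\left(217 \right)}\right) = \left(42514 - \frac{40332}{-42247}\right) \left(2633 + \frac{1}{-146 + 217}\right) = \left(42514 - 40332 \left(- \frac{1}{42247}\right)\right) \left(2633 + \frac{1}{71}\right) = \left(42514 - - \frac{40332}{42247}\right) \left(2633 + \frac{1}{71}\right) = \left(42514 + \frac{40332}{42247}\right) \frac{186944}{71} = \frac{1796129290}{42247} \cdot \frac{186944}{71} = \frac{335775593989760}{2999537}$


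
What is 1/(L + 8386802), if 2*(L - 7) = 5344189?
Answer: 2/22117807 ≈ 9.0425e-8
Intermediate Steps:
L = 5344203/2 (L = 7 + (½)*5344189 = 7 + 5344189/2 = 5344203/2 ≈ 2.6721e+6)
1/(L + 8386802) = 1/(5344203/2 + 8386802) = 1/(22117807/2) = 2/22117807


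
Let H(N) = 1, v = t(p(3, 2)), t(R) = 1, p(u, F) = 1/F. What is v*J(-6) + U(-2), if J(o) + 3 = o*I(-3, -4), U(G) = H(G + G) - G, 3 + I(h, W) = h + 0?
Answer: 36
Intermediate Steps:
I(h, W) = -3 + h (I(h, W) = -3 + (h + 0) = -3 + h)
v = 1
U(G) = 1 - G
J(o) = -3 - 6*o (J(o) = -3 + o*(-3 - 3) = -3 + o*(-6) = -3 - 6*o)
v*J(-6) + U(-2) = 1*(-3 - 6*(-6)) + (1 - 1*(-2)) = 1*(-3 + 36) + (1 + 2) = 1*33 + 3 = 33 + 3 = 36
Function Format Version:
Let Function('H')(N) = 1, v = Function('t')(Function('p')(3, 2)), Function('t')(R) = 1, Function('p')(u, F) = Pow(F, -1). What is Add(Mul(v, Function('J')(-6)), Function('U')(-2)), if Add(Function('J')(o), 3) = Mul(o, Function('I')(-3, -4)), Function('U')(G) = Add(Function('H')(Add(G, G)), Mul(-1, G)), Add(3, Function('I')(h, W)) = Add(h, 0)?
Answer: 36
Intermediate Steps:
Function('I')(h, W) = Add(-3, h) (Function('I')(h, W) = Add(-3, Add(h, 0)) = Add(-3, h))
v = 1
Function('U')(G) = Add(1, Mul(-1, G))
Function('J')(o) = Add(-3, Mul(-6, o)) (Function('J')(o) = Add(-3, Mul(o, Add(-3, -3))) = Add(-3, Mul(o, -6)) = Add(-3, Mul(-6, o)))
Add(Mul(v, Function('J')(-6)), Function('U')(-2)) = Add(Mul(1, Add(-3, Mul(-6, -6))), Add(1, Mul(-1, -2))) = Add(Mul(1, Add(-3, 36)), Add(1, 2)) = Add(Mul(1, 33), 3) = Add(33, 3) = 36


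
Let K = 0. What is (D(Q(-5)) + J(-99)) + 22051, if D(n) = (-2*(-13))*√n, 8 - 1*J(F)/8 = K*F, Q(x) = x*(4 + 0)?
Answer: 22115 + 52*I*√5 ≈ 22115.0 + 116.28*I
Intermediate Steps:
Q(x) = 4*x (Q(x) = x*4 = 4*x)
J(F) = 64 (J(F) = 64 - 0*F = 64 - 8*0 = 64 + 0 = 64)
D(n) = 26*√n
(D(Q(-5)) + J(-99)) + 22051 = (26*√(4*(-5)) + 64) + 22051 = (26*√(-20) + 64) + 22051 = (26*(2*I*√5) + 64) + 22051 = (52*I*√5 + 64) + 22051 = (64 + 52*I*√5) + 22051 = 22115 + 52*I*√5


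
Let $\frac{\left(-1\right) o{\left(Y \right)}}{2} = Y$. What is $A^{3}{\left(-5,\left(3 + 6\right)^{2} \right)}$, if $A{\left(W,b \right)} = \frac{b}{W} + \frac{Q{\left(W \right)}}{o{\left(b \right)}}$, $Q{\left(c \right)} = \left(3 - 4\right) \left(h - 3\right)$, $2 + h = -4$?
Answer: $- \frac{3131359847}{729000} \approx -4295.4$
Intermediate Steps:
$h = -6$ ($h = -2 - 4 = -6$)
$Q{\left(c \right)} = 9$ ($Q{\left(c \right)} = \left(3 - 4\right) \left(-6 - 3\right) = \left(-1\right) \left(-9\right) = 9$)
$o{\left(Y \right)} = - 2 Y$
$A{\left(W,b \right)} = - \frac{9}{2 b} + \frac{b}{W}$ ($A{\left(W,b \right)} = \frac{b}{W} + \frac{9}{\left(-2\right) b} = \frac{b}{W} + 9 \left(- \frac{1}{2 b}\right) = \frac{b}{W} - \frac{9}{2 b} = - \frac{9}{2 b} + \frac{b}{W}$)
$A^{3}{\left(-5,\left(3 + 6\right)^{2} \right)} = \left(- \frac{9}{2 \left(3 + 6\right)^{2}} + \frac{\left(3 + 6\right)^{2}}{-5}\right)^{3} = \left(- \frac{9}{2 \cdot 9^{2}} + 9^{2} \left(- \frac{1}{5}\right)\right)^{3} = \left(- \frac{9}{2 \cdot 81} + 81 \left(- \frac{1}{5}\right)\right)^{3} = \left(\left(- \frac{9}{2}\right) \frac{1}{81} - \frac{81}{5}\right)^{3} = \left(- \frac{1}{18} - \frac{81}{5}\right)^{3} = \left(- \frac{1463}{90}\right)^{3} = - \frac{3131359847}{729000}$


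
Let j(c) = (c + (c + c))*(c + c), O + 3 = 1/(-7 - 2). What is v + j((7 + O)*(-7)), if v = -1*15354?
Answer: -294508/27 ≈ -10908.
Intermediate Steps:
O = -28/9 (O = -3 + 1/(-7 - 2) = -3 + 1/(-9) = -3 - ⅑ = -28/9 ≈ -3.1111)
v = -15354
j(c) = 6*c² (j(c) = (c + 2*c)*(2*c) = (3*c)*(2*c) = 6*c²)
v + j((7 + O)*(-7)) = -15354 + 6*((7 - 28/9)*(-7))² = -15354 + 6*((35/9)*(-7))² = -15354 + 6*(-245/9)² = -15354 + 6*(60025/81) = -15354 + 120050/27 = -294508/27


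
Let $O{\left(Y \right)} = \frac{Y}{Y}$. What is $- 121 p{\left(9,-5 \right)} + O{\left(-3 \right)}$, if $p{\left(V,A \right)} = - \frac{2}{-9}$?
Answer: $- \frac{233}{9} \approx -25.889$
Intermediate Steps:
$p{\left(V,A \right)} = \frac{2}{9}$ ($p{\left(V,A \right)} = \left(-2\right) \left(- \frac{1}{9}\right) = \frac{2}{9}$)
$O{\left(Y \right)} = 1$
$- 121 p{\left(9,-5 \right)} + O{\left(-3 \right)} = \left(-121\right) \frac{2}{9} + 1 = - \frac{242}{9} + 1 = - \frac{233}{9}$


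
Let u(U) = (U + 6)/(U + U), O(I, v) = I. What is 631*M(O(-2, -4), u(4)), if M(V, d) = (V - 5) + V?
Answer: -5679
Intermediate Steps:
u(U) = (6 + U)/(2*U) (u(U) = (6 + U)/((2*U)) = (6 + U)*(1/(2*U)) = (6 + U)/(2*U))
M(V, d) = -5 + 2*V (M(V, d) = (-5 + V) + V = -5 + 2*V)
631*M(O(-2, -4), u(4)) = 631*(-5 + 2*(-2)) = 631*(-5 - 4) = 631*(-9) = -5679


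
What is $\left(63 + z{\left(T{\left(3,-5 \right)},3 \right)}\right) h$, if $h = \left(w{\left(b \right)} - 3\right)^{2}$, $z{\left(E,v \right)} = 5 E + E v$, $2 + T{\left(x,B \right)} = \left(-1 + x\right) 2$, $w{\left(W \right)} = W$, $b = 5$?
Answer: $316$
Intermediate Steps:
$T{\left(x,B \right)} = -4 + 2 x$ ($T{\left(x,B \right)} = -2 + \left(-1 + x\right) 2 = -2 + \left(-2 + 2 x\right) = -4 + 2 x$)
$h = 4$ ($h = \left(5 - 3\right)^{2} = 2^{2} = 4$)
$\left(63 + z{\left(T{\left(3,-5 \right)},3 \right)}\right) h = \left(63 + \left(-4 + 2 \cdot 3\right) \left(5 + 3\right)\right) 4 = \left(63 + \left(-4 + 6\right) 8\right) 4 = \left(63 + 2 \cdot 8\right) 4 = \left(63 + 16\right) 4 = 79 \cdot 4 = 316$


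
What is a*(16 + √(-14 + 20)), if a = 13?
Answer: 208 + 13*√6 ≈ 239.84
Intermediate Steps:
a*(16 + √(-14 + 20)) = 13*(16 + √(-14 + 20)) = 13*(16 + √6) = 208 + 13*√6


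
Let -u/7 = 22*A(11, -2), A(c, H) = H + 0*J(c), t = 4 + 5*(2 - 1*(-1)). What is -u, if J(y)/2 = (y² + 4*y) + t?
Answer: -308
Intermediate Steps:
t = 19 (t = 4 + 5*(2 + 1) = 4 + 5*3 = 4 + 15 = 19)
J(y) = 38 + 2*y² + 8*y (J(y) = 2*((y² + 4*y) + 19) = 2*(19 + y² + 4*y) = 38 + 2*y² + 8*y)
A(c, H) = H (A(c, H) = H + 0*(38 + 2*c² + 8*c) = H + 0 = H)
u = 308 (u = -154*(-2) = -7*(-44) = 308)
-u = -1*308 = -308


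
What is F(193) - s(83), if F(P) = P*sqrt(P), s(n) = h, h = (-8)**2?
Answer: -64 + 193*sqrt(193) ≈ 2617.2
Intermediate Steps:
h = 64
s(n) = 64
F(P) = P**(3/2)
F(193) - s(83) = 193**(3/2) - 1*64 = 193*sqrt(193) - 64 = -64 + 193*sqrt(193)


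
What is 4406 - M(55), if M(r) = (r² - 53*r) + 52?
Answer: 4244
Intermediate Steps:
M(r) = 52 + r² - 53*r
4406 - M(55) = 4406 - (52 + 55² - 53*55) = 4406 - (52 + 3025 - 2915) = 4406 - 1*162 = 4406 - 162 = 4244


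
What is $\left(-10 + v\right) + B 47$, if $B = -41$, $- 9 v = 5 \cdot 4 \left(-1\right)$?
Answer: $- \frac{17413}{9} \approx -1934.8$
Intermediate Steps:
$v = \frac{20}{9}$ ($v = - \frac{5 \cdot 4 \left(-1\right)}{9} = - \frac{20 \left(-1\right)}{9} = \left(- \frac{1}{9}\right) \left(-20\right) = \frac{20}{9} \approx 2.2222$)
$\left(-10 + v\right) + B 47 = \left(-10 + \frac{20}{9}\right) - 1927 = - \frac{70}{9} - 1927 = - \frac{17413}{9}$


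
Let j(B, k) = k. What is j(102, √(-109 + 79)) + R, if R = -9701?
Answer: -9701 + I*√30 ≈ -9701.0 + 5.4772*I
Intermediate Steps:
j(102, √(-109 + 79)) + R = √(-109 + 79) - 9701 = √(-30) - 9701 = I*√30 - 9701 = -9701 + I*√30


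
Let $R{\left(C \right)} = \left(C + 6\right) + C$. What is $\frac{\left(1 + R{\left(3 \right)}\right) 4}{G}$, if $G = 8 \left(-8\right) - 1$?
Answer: $- \frac{4}{5} \approx -0.8$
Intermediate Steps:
$R{\left(C \right)} = 6 + 2 C$ ($R{\left(C \right)} = \left(6 + C\right) + C = 6 + 2 C$)
$G = -65$ ($G = -64 - 1 = -65$)
$\frac{\left(1 + R{\left(3 \right)}\right) 4}{G} = \frac{\left(1 + \left(6 + 2 \cdot 3\right)\right) 4}{-65} = \left(1 + \left(6 + 6\right)\right) 4 \left(- \frac{1}{65}\right) = \left(1 + 12\right) 4 \left(- \frac{1}{65}\right) = 13 \cdot 4 \left(- \frac{1}{65}\right) = 52 \left(- \frac{1}{65}\right) = - \frac{4}{5}$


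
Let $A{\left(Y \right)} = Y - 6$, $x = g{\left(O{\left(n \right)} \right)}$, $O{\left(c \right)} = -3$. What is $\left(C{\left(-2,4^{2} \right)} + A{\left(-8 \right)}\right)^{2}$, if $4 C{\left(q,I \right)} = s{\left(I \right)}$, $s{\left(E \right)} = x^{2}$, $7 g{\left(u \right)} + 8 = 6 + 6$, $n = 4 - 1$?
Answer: $\frac{465124}{2401} \approx 193.72$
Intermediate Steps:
$n = 3$
$g{\left(u \right)} = \frac{4}{7}$ ($g{\left(u \right)} = - \frac{8}{7} + \frac{6 + 6}{7} = - \frac{8}{7} + \frac{1}{7} \cdot 12 = - \frac{8}{7} + \frac{12}{7} = \frac{4}{7}$)
$x = \frac{4}{7} \approx 0.57143$
$A{\left(Y \right)} = -6 + Y$
$s{\left(E \right)} = \frac{16}{49}$ ($s{\left(E \right)} = \left(\frac{4}{7}\right)^{2} = \frac{16}{49}$)
$C{\left(q,I \right)} = \frac{4}{49}$ ($C{\left(q,I \right)} = \frac{1}{4} \cdot \frac{16}{49} = \frac{4}{49}$)
$\left(C{\left(-2,4^{2} \right)} + A{\left(-8 \right)}\right)^{2} = \left(\frac{4}{49} - 14\right)^{2} = \left(- \frac{682}{49}\right)^{2} = \frac{465124}{2401}$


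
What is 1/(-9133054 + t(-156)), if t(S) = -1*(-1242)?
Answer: -1/9131812 ≈ -1.0951e-7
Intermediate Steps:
t(S) = 1242
1/(-9133054 + t(-156)) = 1/(-9133054 + 1242) = 1/(-9131812) = -1/9131812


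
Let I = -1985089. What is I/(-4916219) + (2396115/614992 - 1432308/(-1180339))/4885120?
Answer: 1005621448272927857520277/2490489073427931540715520 ≈ 0.40378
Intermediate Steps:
I/(-4916219) + (2396115/614992 - 1432308/(-1180339))/4885120 = -1985089/(-4916219) + (2396115/614992 - 1432308/(-1180339))/4885120 = -1985089*(-1/4916219) + (2396115*(1/614992) - 1432308*(-1/1180339))*(1/4885120) = 1985089/4916219 + (2396115/614992 + 1432308/1180339)*(1/4885120) = 1985089/4916219 + (3709085944521/725899042288)*(1/4885120) = 1985089/4916219 + 3709085944521/3546103929461954560 = 1005621448272927857520277/2490489073427931540715520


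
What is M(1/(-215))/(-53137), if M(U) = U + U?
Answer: 2/11424455 ≈ 1.7506e-7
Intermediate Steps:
M(U) = 2*U
M(1/(-215))/(-53137) = (2/(-215))/(-53137) = (2*(-1/215))*(-1/53137) = -2/215*(-1/53137) = 2/11424455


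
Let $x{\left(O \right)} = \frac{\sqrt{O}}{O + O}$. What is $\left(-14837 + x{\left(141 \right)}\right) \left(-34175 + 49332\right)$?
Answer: $-224884409 + \frac{15157 \sqrt{141}}{282} \approx -2.2488 \cdot 10^{8}$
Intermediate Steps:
$x{\left(O \right)} = \frac{1}{2 \sqrt{O}}$ ($x{\left(O \right)} = \frac{\sqrt{O}}{2 O} = \frac{1}{2 O} \sqrt{O} = \frac{1}{2 \sqrt{O}}$)
$\left(-14837 + x{\left(141 \right)}\right) \left(-34175 + 49332\right) = \left(-14837 + \frac{1}{2 \sqrt{141}}\right) \left(-34175 + 49332\right) = \left(-14837 + \frac{\frac{1}{141} \sqrt{141}}{2}\right) 15157 = \left(-14837 + \frac{\sqrt{141}}{282}\right) 15157 = -224884409 + \frac{15157 \sqrt{141}}{282}$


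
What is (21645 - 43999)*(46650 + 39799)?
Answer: -1932480946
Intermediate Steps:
(21645 - 43999)*(46650 + 39799) = -22354*86449 = -1932480946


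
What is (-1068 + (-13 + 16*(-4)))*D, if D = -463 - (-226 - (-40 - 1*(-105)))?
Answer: 196940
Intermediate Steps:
D = -172 (D = -463 - (-226 - (-40 + 105)) = -463 - (-226 - 1*65) = -463 - (-226 - 65) = -463 - 1*(-291) = -463 + 291 = -172)
(-1068 + (-13 + 16*(-4)))*D = (-1068 + (-13 + 16*(-4)))*(-172) = (-1068 + (-13 - 64))*(-172) = (-1068 - 77)*(-172) = -1145*(-172) = 196940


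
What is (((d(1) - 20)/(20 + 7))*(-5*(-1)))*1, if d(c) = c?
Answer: -95/27 ≈ -3.5185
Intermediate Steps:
(((d(1) - 20)/(20 + 7))*(-5*(-1)))*1 = (((1 - 20)/(20 + 7))*(-5*(-1)))*1 = (-19/27*5)*1 = (-19*1/27*5)*1 = -19/27*5*1 = -95/27*1 = -95/27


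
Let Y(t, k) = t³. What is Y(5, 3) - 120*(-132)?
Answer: 15965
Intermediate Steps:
Y(5, 3) - 120*(-132) = 5³ - 120*(-132) = 125 + 15840 = 15965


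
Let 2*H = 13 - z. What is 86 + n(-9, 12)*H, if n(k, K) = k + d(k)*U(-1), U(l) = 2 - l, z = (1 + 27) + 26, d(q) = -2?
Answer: 787/2 ≈ 393.50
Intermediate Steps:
z = 54 (z = 28 + 26 = 54)
n(k, K) = -6 + k (n(k, K) = k - 2*(2 - 1*(-1)) = k - 2*(2 + 1) = k - 2*3 = k - 6 = -6 + k)
H = -41/2 (H = (13 - 1*54)/2 = (13 - 54)/2 = (½)*(-41) = -41/2 ≈ -20.500)
86 + n(-9, 12)*H = 86 + (-6 - 9)*(-41/2) = 86 - 15*(-41/2) = 86 + 615/2 = 787/2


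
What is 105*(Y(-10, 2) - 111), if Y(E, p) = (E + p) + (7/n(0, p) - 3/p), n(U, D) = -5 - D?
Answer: -25515/2 ≈ -12758.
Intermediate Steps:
Y(E, p) = E + p - 3/p + 7/(-5 - p) (Y(E, p) = (E + p) + (7/(-5 - p) - 3/p) = (E + p) + (-3/p + 7/(-5 - p)) = E + p - 3/p + 7/(-5 - p))
105*(Y(-10, 2) - 111) = 105*((-15 - 10*2 + 2*(5 + 2)*(-10 + 2))/(2*(5 + 2)) - 111) = 105*((½)*(-15 - 20 + 2*7*(-8))/7 - 111) = 105*((½)*(⅐)*(-15 - 20 - 112) - 111) = 105*((½)*(⅐)*(-147) - 111) = 105*(-21/2 - 111) = 105*(-243/2) = -25515/2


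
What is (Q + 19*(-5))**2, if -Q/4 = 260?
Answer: 1288225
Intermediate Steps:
Q = -1040 (Q = -4*260 = -1040)
(Q + 19*(-5))**2 = (-1040 + 19*(-5))**2 = (-1040 - 95)**2 = (-1135)**2 = 1288225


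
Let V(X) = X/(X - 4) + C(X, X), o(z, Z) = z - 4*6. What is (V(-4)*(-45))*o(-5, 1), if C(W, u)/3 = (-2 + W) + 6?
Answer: 1305/2 ≈ 652.50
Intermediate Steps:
o(z, Z) = -24 + z (o(z, Z) = z - 24 = -24 + z)
C(W, u) = 12 + 3*W (C(W, u) = 3*((-2 + W) + 6) = 3*(4 + W) = 12 + 3*W)
V(X) = 12 + 3*X + X/(-4 + X) (V(X) = X/(X - 4) + (12 + 3*X) = X/(-4 + X) + (12 + 3*X) = 12 + 3*X + X/(-4 + X))
(V(-4)*(-45))*o(-5, 1) = (((-48 - 4 + 3*(-4)²)/(-4 - 4))*(-45))*(-24 - 5) = (((-48 - 4 + 3*16)/(-8))*(-45))*(-29) = (-(-48 - 4 + 48)/8*(-45))*(-29) = (-⅛*(-4)*(-45))*(-29) = ((½)*(-45))*(-29) = -45/2*(-29) = 1305/2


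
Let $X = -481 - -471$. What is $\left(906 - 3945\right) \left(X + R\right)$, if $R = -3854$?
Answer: $11742696$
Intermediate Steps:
$X = -10$ ($X = -481 + 471 = -10$)
$\left(906 - 3945\right) \left(X + R\right) = \left(906 - 3945\right) \left(-10 - 3854\right) = \left(-3039\right) \left(-3864\right) = 11742696$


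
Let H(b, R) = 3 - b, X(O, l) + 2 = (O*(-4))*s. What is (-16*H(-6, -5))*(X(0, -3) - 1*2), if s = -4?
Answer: 576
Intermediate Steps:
X(O, l) = -2 + 16*O (X(O, l) = -2 + (O*(-4))*(-4) = -2 - 4*O*(-4) = -2 + 16*O)
(-16*H(-6, -5))*(X(0, -3) - 1*2) = (-16*(3 - 1*(-6)))*((-2 + 16*0) - 1*2) = (-16*(3 + 6))*((-2 + 0) - 2) = (-16*9)*(-2 - 2) = -144*(-4) = 576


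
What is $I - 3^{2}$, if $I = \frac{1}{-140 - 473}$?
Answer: $- \frac{5518}{613} \approx -9.0016$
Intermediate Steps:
$I = - \frac{1}{613}$ ($I = \frac{1}{-613} = - \frac{1}{613} \approx -0.0016313$)
$I - 3^{2} = - \frac{1}{613} - 3^{2} = - \frac{1}{613} - 9 = - \frac{5518}{613}$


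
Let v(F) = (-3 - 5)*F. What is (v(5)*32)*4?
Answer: -5120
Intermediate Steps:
v(F) = -8*F
(v(5)*32)*4 = (-8*5*32)*4 = -40*32*4 = -1280*4 = -5120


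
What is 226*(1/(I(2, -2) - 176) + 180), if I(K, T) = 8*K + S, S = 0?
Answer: 3254287/80 ≈ 40679.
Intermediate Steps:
I(K, T) = 8*K (I(K, T) = 8*K + 0 = 8*K)
226*(1/(I(2, -2) - 176) + 180) = 226*(1/(8*2 - 176) + 180) = 226*(1/(16 - 176) + 180) = 226*(1/(-160) + 180) = 226*(-1/160 + 180) = 226*(28799/160) = 3254287/80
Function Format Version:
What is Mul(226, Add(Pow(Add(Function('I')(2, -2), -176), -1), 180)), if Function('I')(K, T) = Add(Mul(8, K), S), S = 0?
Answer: Rational(3254287, 80) ≈ 40679.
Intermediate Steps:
Function('I')(K, T) = Mul(8, K) (Function('I')(K, T) = Add(Mul(8, K), 0) = Mul(8, K))
Mul(226, Add(Pow(Add(Function('I')(2, -2), -176), -1), 180)) = Mul(226, Add(Pow(Add(Mul(8, 2), -176), -1), 180)) = Mul(226, Add(Pow(Add(16, -176), -1), 180)) = Mul(226, Add(Pow(-160, -1), 180)) = Mul(226, Add(Rational(-1, 160), 180)) = Mul(226, Rational(28799, 160)) = Rational(3254287, 80)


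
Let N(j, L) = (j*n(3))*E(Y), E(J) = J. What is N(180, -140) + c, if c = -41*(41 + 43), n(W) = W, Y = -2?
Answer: -4524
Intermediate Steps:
N(j, L) = -6*j (N(j, L) = (j*3)*(-2) = (3*j)*(-2) = -6*j)
c = -3444 (c = -41*84 = -3444)
N(180, -140) + c = -6*180 - 3444 = -1080 - 3444 = -4524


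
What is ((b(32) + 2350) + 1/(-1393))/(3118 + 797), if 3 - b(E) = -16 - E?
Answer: 1114864/1817865 ≈ 0.61328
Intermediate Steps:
b(E) = 19 + E (b(E) = 3 - (-16 - E) = 3 + (16 + E) = 19 + E)
((b(32) + 2350) + 1/(-1393))/(3118 + 797) = (((19 + 32) + 2350) + 1/(-1393))/(3118 + 797) = ((51 + 2350) - 1/1393)/3915 = (2401 - 1/1393)*(1/3915) = (3344592/1393)*(1/3915) = 1114864/1817865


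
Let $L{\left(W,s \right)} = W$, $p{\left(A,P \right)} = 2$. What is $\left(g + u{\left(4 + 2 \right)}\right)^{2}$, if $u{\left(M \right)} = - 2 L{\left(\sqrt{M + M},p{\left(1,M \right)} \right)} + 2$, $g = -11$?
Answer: $129 + 72 \sqrt{3} \approx 253.71$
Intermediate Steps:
$u{\left(M \right)} = 2 - 2 \sqrt{2} \sqrt{M}$ ($u{\left(M \right)} = - 2 \sqrt{M + M} + 2 = - 2 \sqrt{2 M} + 2 = - 2 \sqrt{2} \sqrt{M} + 2 = 2 - 2 \sqrt{2} \sqrt{M}$)
$\left(g + u{\left(4 + 2 \right)}\right)^{2} = \left(-11 + \left(2 - 2 \sqrt{2} \sqrt{4 + 2}\right)\right)^{2} = \left(-11 + \left(2 - 2 \sqrt{2} \sqrt{6}\right)\right)^{2} = \left(-11 + \left(2 - 4 \sqrt{3}\right)\right)^{2} = \left(-9 - 4 \sqrt{3}\right)^{2}$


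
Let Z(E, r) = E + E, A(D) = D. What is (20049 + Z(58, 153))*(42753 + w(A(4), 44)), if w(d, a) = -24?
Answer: 861630285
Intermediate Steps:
Z(E, r) = 2*E
(20049 + Z(58, 153))*(42753 + w(A(4), 44)) = (20049 + 2*58)*(42753 - 24) = (20049 + 116)*42729 = 20165*42729 = 861630285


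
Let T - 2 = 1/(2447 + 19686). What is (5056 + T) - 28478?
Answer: -518354859/22133 ≈ -23420.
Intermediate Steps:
T = 44267/22133 (T = 2 + 1/(2447 + 19686) = 2 + 1/22133 = 44267/22133 ≈ 2.0000)
(5056 + T) - 28478 = (5056 + 44267/22133) - 28478 = 111948715/22133 - 28478 = -518354859/22133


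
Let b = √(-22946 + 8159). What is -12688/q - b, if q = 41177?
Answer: -12688/41177 - 3*I*√1643 ≈ -0.30813 - 121.6*I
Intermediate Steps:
b = 3*I*√1643 (b = √(-14787) = 3*I*√1643 ≈ 121.6*I)
-12688/q - b = -12688/41177 - 3*I*√1643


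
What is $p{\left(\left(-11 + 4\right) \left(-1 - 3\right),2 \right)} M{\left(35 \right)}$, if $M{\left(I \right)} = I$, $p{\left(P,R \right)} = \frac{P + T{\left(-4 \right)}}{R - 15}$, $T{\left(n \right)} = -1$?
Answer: $- \frac{945}{13} \approx -72.692$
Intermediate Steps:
$p{\left(P,R \right)} = \frac{-1 + P}{-15 + R}$ ($p{\left(P,R \right)} = \frac{P - 1}{R - 15} = \frac{-1 + P}{-15 + R}$)
$p{\left(\left(-11 + 4\right) \left(-1 - 3\right),2 \right)} M{\left(35 \right)} = \frac{-1 + \left(-11 + 4\right) \left(-1 - 3\right)}{-15 + 2} \cdot 35 = \frac{-1 - -28}{-13} \cdot 35 = - \frac{-1 + 28}{13} \cdot 35 = \left(- \frac{1}{13}\right) 27 \cdot 35 = \left(- \frac{27}{13}\right) 35 = - \frac{945}{13}$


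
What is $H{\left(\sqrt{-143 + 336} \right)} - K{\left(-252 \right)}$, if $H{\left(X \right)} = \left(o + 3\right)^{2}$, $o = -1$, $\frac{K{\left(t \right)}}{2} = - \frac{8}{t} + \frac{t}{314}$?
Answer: $\frac{54812}{9891} \approx 5.5416$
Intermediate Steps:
$K{\left(t \right)} = - \frac{16}{t} + \frac{t}{157}$ ($K{\left(t \right)} = 2 \left(- \frac{8}{t} + \frac{t}{314}\right) = - \frac{16}{t} + \frac{t}{157}$)
$H{\left(X \right)} = 4$ ($H{\left(X \right)} = \left(-1 + 3\right)^{2} = 2^{2} = 4$)
$H{\left(\sqrt{-143 + 336} \right)} - K{\left(-252 \right)} = 4 - \left(- \frac{16}{-252} + \frac{1}{157} \left(-252\right)\right) = 4 - \left(\left(-16\right) \left(- \frac{1}{252}\right) - \frac{252}{157}\right) = 4 - \left(\frac{4}{63} - \frac{252}{157}\right) = 4 - - \frac{15248}{9891} = 4 + \frac{15248}{9891} = \frac{54812}{9891}$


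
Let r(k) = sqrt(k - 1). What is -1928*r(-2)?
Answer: -1928*I*sqrt(3) ≈ -3339.4*I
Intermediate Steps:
r(k) = sqrt(-1 + k)
-1928*r(-2) = -1928*sqrt(-1 - 2) = -1928*I*sqrt(3)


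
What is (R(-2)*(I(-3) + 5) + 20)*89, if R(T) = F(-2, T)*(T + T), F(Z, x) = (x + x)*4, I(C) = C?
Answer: 13172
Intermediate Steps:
F(Z, x) = 8*x (F(Z, x) = (2*x)*4 = 8*x)
R(T) = 16*T² (R(T) = (8*T)*(T + T) = (8*T)*(2*T) = 16*T²)
(R(-2)*(I(-3) + 5) + 20)*89 = ((16*(-2)²)*(-3 + 5) + 20)*89 = ((16*4)*2 + 20)*89 = (64*2 + 20)*89 = (128 + 20)*89 = 148*89 = 13172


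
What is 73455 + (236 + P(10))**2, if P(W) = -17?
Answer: 121416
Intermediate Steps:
73455 + (236 + P(10))**2 = 73455 + (236 - 17)**2 = 73455 + 219**2 = 73455 + 47961 = 121416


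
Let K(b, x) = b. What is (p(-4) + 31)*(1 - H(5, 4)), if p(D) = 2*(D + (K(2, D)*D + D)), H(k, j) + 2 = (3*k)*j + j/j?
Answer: 58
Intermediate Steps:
H(k, j) = -1 + 3*j*k (H(k, j) = -2 + ((3*k)*j + j/j) = -2 + (3*j*k + 1) = -2 + (1 + 3*j*k) = -1 + 3*j*k)
p(D) = 8*D (p(D) = 2*(D + (2*D + D)) = 2*(D + 3*D) = 2*(4*D) = 8*D)
(p(-4) + 31)*(1 - H(5, 4)) = (8*(-4) + 31)*(1 - (-1 + 3*4*5)) = (-32 + 31)*(1 - (-1 + 60)) = -(1 - 1*59) = -(1 - 59) = -1*(-58) = 58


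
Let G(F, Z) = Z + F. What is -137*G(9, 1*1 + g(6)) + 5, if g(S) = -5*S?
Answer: 2745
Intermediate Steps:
G(F, Z) = F + Z
-137*G(9, 1*1 + g(6)) + 5 = -137*(9 + (1*1 - 5*6)) + 5 = -137*(9 + (1 - 30)) + 5 = -137*(9 - 29) + 5 = -137*(-20) + 5 = 2740 + 5 = 2745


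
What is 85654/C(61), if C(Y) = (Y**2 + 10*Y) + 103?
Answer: 42827/2217 ≈ 19.318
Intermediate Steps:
C(Y) = 103 + Y**2 + 10*Y
85654/C(61) = 85654/(103 + 61**2 + 10*61) = 85654/(103 + 3721 + 610) = 85654/4434 = 85654*(1/4434) = 42827/2217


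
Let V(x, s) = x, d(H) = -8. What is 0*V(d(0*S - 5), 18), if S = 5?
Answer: 0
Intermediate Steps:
0*V(d(0*S - 5), 18) = 0*(-8) = 0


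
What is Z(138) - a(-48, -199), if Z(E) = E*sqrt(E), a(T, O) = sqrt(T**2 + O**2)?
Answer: -17*sqrt(145) + 138*sqrt(138) ≈ 1416.4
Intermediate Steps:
a(T, O) = sqrt(O**2 + T**2)
Z(E) = E**(3/2)
Z(138) - a(-48, -199) = 138**(3/2) - sqrt((-199)**2 + (-48)**2) = 138*sqrt(138) - sqrt(39601 + 2304) = 138*sqrt(138) - sqrt(41905) = 138*sqrt(138) - 17*sqrt(145) = -17*sqrt(145) + 138*sqrt(138)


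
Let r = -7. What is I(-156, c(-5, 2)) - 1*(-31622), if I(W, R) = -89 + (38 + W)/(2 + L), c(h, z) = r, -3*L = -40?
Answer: 725082/23 ≈ 31525.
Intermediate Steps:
L = 40/3 (L = -⅓*(-40) = 40/3 ≈ 13.333)
c(h, z) = -7
I(W, R) = -1990/23 + 3*W/46 (I(W, R) = -89 + (38 + W)/(2 + 40/3) = -89 + (38 + W)/(46/3) = -89 + (38 + W)*(3/46) = -89 + (57/23 + 3*W/46) = -1990/23 + 3*W/46)
I(-156, c(-5, 2)) - 1*(-31622) = (-1990/23 + (3/46)*(-156)) - 1*(-31622) = (-1990/23 - 234/23) + 31622 = -2224/23 + 31622 = 725082/23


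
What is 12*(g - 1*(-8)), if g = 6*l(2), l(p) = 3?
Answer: 312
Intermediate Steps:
g = 18 (g = 6*3 = 18)
12*(g - 1*(-8)) = 12*(18 - 1*(-8)) = 12*(18 + 8) = 12*26 = 312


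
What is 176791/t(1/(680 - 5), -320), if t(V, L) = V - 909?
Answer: -119333925/613574 ≈ -194.49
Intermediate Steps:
t(V, L) = -909 + V
176791/t(1/(680 - 5), -320) = 176791/(-909 + 1/(680 - 5)) = 176791/(-909 + 1/675) = 176791/(-613574/675) = 176791*(-675/613574) = -119333925/613574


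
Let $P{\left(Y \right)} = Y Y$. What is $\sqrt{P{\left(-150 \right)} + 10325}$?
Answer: $5 \sqrt{1313} \approx 181.18$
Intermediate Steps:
$P{\left(Y \right)} = Y^{2}$
$\sqrt{P{\left(-150 \right)} + 10325} = \sqrt{\left(-150\right)^{2} + 10325} = \sqrt{22500 + 10325} = \sqrt{32825} = 5 \sqrt{1313}$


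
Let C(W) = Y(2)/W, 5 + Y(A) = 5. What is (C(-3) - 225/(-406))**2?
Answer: 50625/164836 ≈ 0.30712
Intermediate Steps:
Y(A) = 0 (Y(A) = -5 + 5 = 0)
C(W) = 0 (C(W) = 0/W = 0)
(C(-3) - 225/(-406))**2 = (0 - 225/(-406))**2 = (0 - 225*(-1/406))**2 = (0 + 225/406)**2 = (225/406)**2 = 50625/164836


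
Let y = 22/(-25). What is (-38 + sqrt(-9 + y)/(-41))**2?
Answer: (7790 + I*sqrt(247))**2/42025 ≈ 1444.0 + 5.8265*I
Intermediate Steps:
y = -22/25 (y = 22*(-1/25) = -22/25 ≈ -0.88000)
(-38 + sqrt(-9 + y)/(-41))**2 = (-38 + sqrt(-9 - 22/25)/(-41))**2 = (-38 + sqrt(-247/25)*(-1/41))**2 = (-38 + (I*sqrt(247)/5)*(-1/41))**2 = (-38 - I*sqrt(247)/205)**2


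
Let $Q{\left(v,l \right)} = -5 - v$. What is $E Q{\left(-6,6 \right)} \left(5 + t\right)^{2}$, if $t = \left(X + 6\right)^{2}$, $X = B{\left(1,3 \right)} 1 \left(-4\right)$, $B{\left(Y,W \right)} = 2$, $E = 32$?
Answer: $2592$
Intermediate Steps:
$X = -8$ ($X = 2 \cdot 1 \left(-4\right) = 2 \left(-4\right) = -8$)
$t = 4$ ($t = \left(-8 + 6\right)^{2} = \left(-2\right)^{2} = 4$)
$E Q{\left(-6,6 \right)} \left(5 + t\right)^{2} = 32 \left(-5 - -6\right) \left(5 + 4\right)^{2} = 32 \left(-5 + 6\right) 9^{2} = 32 \cdot 1 \cdot 81 = 32 \cdot 81 = 2592$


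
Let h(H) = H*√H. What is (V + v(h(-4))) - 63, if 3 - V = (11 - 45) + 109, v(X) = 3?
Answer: -132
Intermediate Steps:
h(H) = H^(3/2)
V = -72 (V = 3 - ((11 - 45) + 109) = 3 - (-34 + 109) = 3 - 1*75 = 3 - 75 = -72)
(V + v(h(-4))) - 63 = (-72 + 3) - 63 = -69 - 63 = -132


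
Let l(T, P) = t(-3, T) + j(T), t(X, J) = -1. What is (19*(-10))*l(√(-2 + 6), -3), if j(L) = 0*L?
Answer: 190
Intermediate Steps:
j(L) = 0
l(T, P) = -1 (l(T, P) = -1 + 0 = -1)
(19*(-10))*l(√(-2 + 6), -3) = (19*(-10))*(-1) = -190*(-1) = 190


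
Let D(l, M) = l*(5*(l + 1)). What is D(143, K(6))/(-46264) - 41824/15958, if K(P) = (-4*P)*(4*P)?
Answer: -223623826/46142557 ≈ -4.8464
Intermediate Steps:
K(P) = -16*P²
D(l, M) = l*(5 + 5*l) (D(l, M) = l*(5*(1 + l)) = l*(5 + 5*l))
D(143, K(6))/(-46264) - 41824/15958 = (5*143*(1 + 143))/(-46264) - 41824/15958 = (5*143*144)*(-1/46264) - 41824*1/15958 = 102960*(-1/46264) - 20912/7979 = -12870/5783 - 20912/7979 = -223623826/46142557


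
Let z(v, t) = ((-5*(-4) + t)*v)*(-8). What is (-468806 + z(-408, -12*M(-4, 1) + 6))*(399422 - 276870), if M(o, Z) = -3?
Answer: -32652509776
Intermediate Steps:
z(v, t) = -8*v*(20 + t) (z(v, t) = ((20 + t)*v)*(-8) = (v*(20 + t))*(-8) = -8*v*(20 + t))
(-468806 + z(-408, -12*M(-4, 1) + 6))*(399422 - 276870) = (-468806 - 8*(-408)*(20 + (-12*(-3) + 6)))*(399422 - 276870) = (-468806 - 8*(-408)*(20 + (36 + 6)))*122552 = (-468806 - 8*(-408)*(20 + 42))*122552 = (-468806 - 8*(-408)*62)*122552 = (-468806 + 202368)*122552 = -266438*122552 = -32652509776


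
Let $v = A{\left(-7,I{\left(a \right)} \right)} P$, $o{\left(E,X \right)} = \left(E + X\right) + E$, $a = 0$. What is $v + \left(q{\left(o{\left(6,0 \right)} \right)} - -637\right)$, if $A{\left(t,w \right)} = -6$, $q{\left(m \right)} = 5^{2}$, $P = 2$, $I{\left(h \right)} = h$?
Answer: $650$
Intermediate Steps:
$o{\left(E,X \right)} = X + 2 E$
$q{\left(m \right)} = 25$
$v = -12$ ($v = \left(-6\right) 2 = -12$)
$v + \left(q{\left(o{\left(6,0 \right)} \right)} - -637\right) = -12 + \left(25 - -637\right) = -12 + \left(25 + 637\right) = -12 + 662 = 650$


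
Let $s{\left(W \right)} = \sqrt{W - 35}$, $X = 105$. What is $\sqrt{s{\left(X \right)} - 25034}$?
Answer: $\sqrt{-25034 + \sqrt{70}} \approx 158.19 i$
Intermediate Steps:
$s{\left(W \right)} = \sqrt{-35 + W}$
$\sqrt{s{\left(X \right)} - 25034} = \sqrt{\sqrt{-35 + 105} - 25034} = \sqrt{\sqrt{70} - 25034} = \sqrt{-25034 + \sqrt{70}}$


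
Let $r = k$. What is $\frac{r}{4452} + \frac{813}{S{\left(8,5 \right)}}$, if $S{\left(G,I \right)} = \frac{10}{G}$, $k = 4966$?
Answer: $\frac{7251367}{11130} \approx 651.52$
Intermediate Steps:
$r = 4966$
$\frac{r}{4452} + \frac{813}{S{\left(8,5 \right)}} = \frac{4966}{4452} + \frac{813}{10 \cdot \frac{1}{8}} = 4966 \cdot \frac{1}{4452} + \frac{813}{10 \cdot \frac{1}{8}} = \frac{2483}{2226} + \frac{813}{\frac{5}{4}} = \frac{2483}{2226} + 813 \cdot \frac{4}{5} = \frac{2483}{2226} + \frac{3252}{5} = \frac{7251367}{11130}$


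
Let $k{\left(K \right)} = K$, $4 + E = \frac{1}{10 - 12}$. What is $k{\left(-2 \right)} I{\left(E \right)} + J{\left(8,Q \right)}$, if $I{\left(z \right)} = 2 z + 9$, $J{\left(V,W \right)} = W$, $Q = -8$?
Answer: $-8$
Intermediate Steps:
$E = - \frac{9}{2}$ ($E = -4 + \frac{1}{10 - 12} = -4 + \frac{1}{-2} = -4 - \frac{1}{2} = - \frac{9}{2} \approx -4.5$)
$I{\left(z \right)} = 9 + 2 z$
$k{\left(-2 \right)} I{\left(E \right)} + J{\left(8,Q \right)} = - 2 \left(9 + 2 \left(- \frac{9}{2}\right)\right) - 8 = - 2 \left(9 - 9\right) - 8 = \left(-2\right) 0 - 8 = 0 - 8 = -8$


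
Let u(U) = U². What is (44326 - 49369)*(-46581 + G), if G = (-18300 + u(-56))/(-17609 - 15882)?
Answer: 7867226786601/33491 ≈ 2.3491e+8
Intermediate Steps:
G = 15164/33491 (G = (-18300 + (-56)²)/(-17609 - 15882) = (-18300 + 3136)/(-33491) = -15164*(-1/33491) = 15164/33491 ≈ 0.45278)
(44326 - 49369)*(-46581 + G) = (44326 - 49369)*(-46581 + 15164/33491) = -5043*(-1560029107/33491) = 7867226786601/33491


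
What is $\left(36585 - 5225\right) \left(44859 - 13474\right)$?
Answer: $984233600$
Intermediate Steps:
$\left(36585 - 5225\right) \left(44859 - 13474\right) = 31360 \cdot 31385 = 984233600$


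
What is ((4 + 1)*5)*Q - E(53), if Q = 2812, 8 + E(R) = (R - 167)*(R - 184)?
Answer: 55374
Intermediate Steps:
E(R) = -8 + (-184 + R)*(-167 + R) (E(R) = -8 + (R - 167)*(R - 184) = -8 + (-167 + R)*(-184 + R) = -8 + (-184 + R)*(-167 + R))
((4 + 1)*5)*Q - E(53) = ((4 + 1)*5)*2812 - (30720 + 53**2 - 351*53) = (5*5)*2812 - (30720 + 2809 - 18603) = 25*2812 - 1*14926 = 70300 - 14926 = 55374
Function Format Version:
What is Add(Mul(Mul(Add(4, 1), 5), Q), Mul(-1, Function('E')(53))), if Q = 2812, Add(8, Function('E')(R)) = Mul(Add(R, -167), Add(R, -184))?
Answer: 55374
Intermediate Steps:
Function('E')(R) = Add(-8, Mul(Add(-184, R), Add(-167, R))) (Function('E')(R) = Add(-8, Mul(Add(R, -167), Add(R, -184))) = Add(-8, Mul(Add(-167, R), Add(-184, R))) = Add(-8, Mul(Add(-184, R), Add(-167, R))))
Add(Mul(Mul(Add(4, 1), 5), Q), Mul(-1, Function('E')(53))) = Add(Mul(Mul(Add(4, 1), 5), 2812), Mul(-1, Add(30720, Pow(53, 2), Mul(-351, 53)))) = Add(Mul(Mul(5, 5), 2812), Mul(-1, Add(30720, 2809, -18603))) = Add(Mul(25, 2812), Mul(-1, 14926)) = Add(70300, -14926) = 55374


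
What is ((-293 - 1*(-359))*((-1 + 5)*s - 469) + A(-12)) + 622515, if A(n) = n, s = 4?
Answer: 592605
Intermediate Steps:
((-293 - 1*(-359))*((-1 + 5)*s - 469) + A(-12)) + 622515 = ((-293 - 1*(-359))*((-1 + 5)*4 - 469) - 12) + 622515 = ((-293 + 359)*(4*4 - 469) - 12) + 622515 = (66*(16 - 469) - 12) + 622515 = (66*(-453) - 12) + 622515 = (-29898 - 12) + 622515 = -29910 + 622515 = 592605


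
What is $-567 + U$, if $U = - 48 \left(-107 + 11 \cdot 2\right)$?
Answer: $3513$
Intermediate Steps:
$U = 4080$ ($U = - 48 \left(-107 + 22\right) = \left(-48\right) \left(-85\right) = 4080$)
$-567 + U = -567 + 4080 = 3513$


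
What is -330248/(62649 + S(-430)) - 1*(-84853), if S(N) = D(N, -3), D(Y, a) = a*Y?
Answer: 5425085719/63939 ≈ 84848.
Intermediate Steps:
D(Y, a) = Y*a
S(N) = -3*N (S(N) = N*(-3) = -3*N)
-330248/(62649 + S(-430)) - 1*(-84853) = -330248/(62649 - 3*(-430)) - 1*(-84853) = -330248/(62649 + 1290) + 84853 = -330248/63939 + 84853 = 5425085719/63939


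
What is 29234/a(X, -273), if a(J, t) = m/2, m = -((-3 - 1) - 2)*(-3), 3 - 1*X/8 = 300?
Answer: -29234/9 ≈ -3248.2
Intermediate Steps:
X = -2376 (X = 24 - 8*300 = 24 - 2400 = -2376)
m = -18 (m = -(-4 - 2)*(-3) = -1*(-6)*(-3) = 6*(-3) = -18)
a(J, t) = -9 (a(J, t) = -18/2 = -18*½ = -9)
29234/a(X, -273) = 29234/(-9) = 29234*(-⅑) = -29234/9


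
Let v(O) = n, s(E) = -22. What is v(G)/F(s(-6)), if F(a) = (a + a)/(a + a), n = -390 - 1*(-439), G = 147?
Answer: 49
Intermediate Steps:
n = 49 (n = -390 + 439 = 49)
v(O) = 49
F(a) = 1 (F(a) = (2*a)/((2*a)) = (2*a)*(1/(2*a)) = 1)
v(G)/F(s(-6)) = 49/1 = 49*1 = 49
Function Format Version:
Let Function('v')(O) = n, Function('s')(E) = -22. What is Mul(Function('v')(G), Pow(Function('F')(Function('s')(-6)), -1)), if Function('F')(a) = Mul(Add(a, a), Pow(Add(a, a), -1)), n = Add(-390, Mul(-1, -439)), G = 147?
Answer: 49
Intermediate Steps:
n = 49 (n = Add(-390, 439) = 49)
Function('v')(O) = 49
Function('F')(a) = 1 (Function('F')(a) = Mul(Mul(2, a), Pow(Mul(2, a), -1)) = Mul(Mul(2, a), Mul(Rational(1, 2), Pow(a, -1))) = 1)
Mul(Function('v')(G), Pow(Function('F')(Function('s')(-6)), -1)) = Mul(49, Pow(1, -1)) = Mul(49, 1) = 49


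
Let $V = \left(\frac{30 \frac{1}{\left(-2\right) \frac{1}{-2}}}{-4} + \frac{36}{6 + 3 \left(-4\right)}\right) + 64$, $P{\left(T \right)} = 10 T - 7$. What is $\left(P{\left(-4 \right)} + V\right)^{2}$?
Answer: $\frac{49}{4} \approx 12.25$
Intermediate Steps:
$P{\left(T \right)} = -7 + 10 T$
$V = \frac{101}{2}$ ($V = \left(\frac{30}{\left(-2\right) \left(- \frac{1}{2}\right)} \left(- \frac{1}{4}\right) + \frac{36}{6 - 12}\right) + 64 = \left(\frac{30}{1} \left(- \frac{1}{4}\right) + \frac{36}{-6}\right) + 64 = \left(30 \cdot 1 \left(- \frac{1}{4}\right) + 36 \left(- \frac{1}{6}\right)\right) + 64 = \left(30 \left(- \frac{1}{4}\right) - 6\right) + 64 = \left(- \frac{15}{2} - 6\right) + 64 = - \frac{27}{2} + 64 = \frac{101}{2} \approx 50.5$)
$\left(P{\left(-4 \right)} + V\right)^{2} = \left(\left(-7 + 10 \left(-4\right)\right) + \frac{101}{2}\right)^{2} = \left(\left(-7 - 40\right) + \frac{101}{2}\right)^{2} = \left(-47 + \frac{101}{2}\right)^{2} = \left(\frac{7}{2}\right)^{2} = \frac{49}{4}$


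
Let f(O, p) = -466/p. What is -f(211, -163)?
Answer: -466/163 ≈ -2.8589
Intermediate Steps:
-f(211, -163) = -(-466)/(-163) = -(-466)*(-1)/163 = -1*466/163 = -466/163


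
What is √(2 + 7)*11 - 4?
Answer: 29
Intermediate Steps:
√(2 + 7)*11 - 4 = √9*11 - 4 = 3*11 - 4 = 33 - 4 = 29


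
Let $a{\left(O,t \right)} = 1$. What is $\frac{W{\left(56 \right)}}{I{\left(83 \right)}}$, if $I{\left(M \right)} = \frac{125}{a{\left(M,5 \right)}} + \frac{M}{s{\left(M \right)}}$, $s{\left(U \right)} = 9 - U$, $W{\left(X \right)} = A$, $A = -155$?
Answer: $- \frac{11470}{9167} \approx -1.2512$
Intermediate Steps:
$W{\left(X \right)} = -155$
$I{\left(M \right)} = 125 + \frac{M}{9 - M}$ ($I{\left(M \right)} = \frac{125}{1} + \frac{M}{9 - M} = 125 \cdot 1 + \frac{M}{9 - M} = 125 + \frac{M}{9 - M}$)
$\frac{W{\left(56 \right)}}{I{\left(83 \right)}} = - \frac{155}{\frac{1}{-9 + 83} \left(-1125 + 124 \cdot 83\right)} = - \frac{155}{\frac{1}{74} \left(-1125 + 10292\right)} = - \frac{155}{\frac{1}{74} \cdot 9167} = - \frac{155}{\frac{9167}{74}} = \left(-155\right) \frac{74}{9167} = - \frac{11470}{9167}$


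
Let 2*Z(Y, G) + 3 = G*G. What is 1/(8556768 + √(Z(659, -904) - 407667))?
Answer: 17113536/146436557209769 - √3758/146436557209769 ≈ 1.1687e-7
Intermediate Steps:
Z(Y, G) = -3/2 + G²/2 (Z(Y, G) = -3/2 + (G*G)/2 = -3/2 + G²/2)
1/(8556768 + √(Z(659, -904) - 407667)) = 1/(8556768 + √((-3/2 + (½)*(-904)²) - 407667)) = 1/(8556768 + √((-3/2 + (½)*817216) - 407667)) = 1/(8556768 + √((-3/2 + 408608) - 407667)) = 1/(8556768 + √(817213/2 - 407667)) = 1/(8556768 + √(1879/2)) = 1/(8556768 + √3758/2)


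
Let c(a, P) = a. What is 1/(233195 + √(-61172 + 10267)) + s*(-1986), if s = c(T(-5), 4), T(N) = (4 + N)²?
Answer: (-1986*√50905 + 463125269*I)/(√50905 - 233195*I) ≈ -1986.0 - 4.6566e-9*I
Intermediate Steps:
s = 1 (s = (4 - 5)² = (-1)² = 1)
1/(233195 + √(-61172 + 10267)) + s*(-1986) = 1/(233195 + √(-61172 + 10267)) + 1*(-1986) = 1/(233195 + √(-50905)) - 1986 = 1/(233195 + I*√50905) - 1986 = -1986 + 1/(233195 + I*√50905)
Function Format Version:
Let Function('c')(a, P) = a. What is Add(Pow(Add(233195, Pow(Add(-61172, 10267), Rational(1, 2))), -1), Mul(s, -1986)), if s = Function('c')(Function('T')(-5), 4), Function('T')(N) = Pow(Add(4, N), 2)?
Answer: Mul(Pow(Add(Pow(50905, Rational(1, 2)), Mul(-233195, I)), -1), Add(Mul(-1986, Pow(50905, Rational(1, 2))), Mul(463125269, I))) ≈ Add(-1986.0, Mul(-4.6566e-9, I))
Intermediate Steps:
s = 1 (s = Pow(Add(4, -5), 2) = Pow(-1, 2) = 1)
Add(Pow(Add(233195, Pow(Add(-61172, 10267), Rational(1, 2))), -1), Mul(s, -1986)) = Add(Pow(Add(233195, Pow(Add(-61172, 10267), Rational(1, 2))), -1), Mul(1, -1986)) = Add(Pow(Add(233195, Pow(-50905, Rational(1, 2))), -1), -1986) = Add(Pow(Add(233195, Mul(I, Pow(50905, Rational(1, 2)))), -1), -1986) = Add(-1986, Pow(Add(233195, Mul(I, Pow(50905, Rational(1, 2)))), -1))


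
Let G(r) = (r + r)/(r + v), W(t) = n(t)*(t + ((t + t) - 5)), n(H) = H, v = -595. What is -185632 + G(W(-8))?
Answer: -67384880/363 ≈ -1.8563e+5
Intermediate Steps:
W(t) = t*(-5 + 3*t) (W(t) = t*(t + ((t + t) - 5)) = t*(t + (2*t - 5)) = t*(t + (-5 + 2*t)) = t*(-5 + 3*t))
G(r) = 2*r/(-595 + r) (G(r) = (r + r)/(r - 595) = (2*r)/(-595 + r) = 2*r/(-595 + r))
-185632 + G(W(-8)) = -185632 + 2*(-8*(-5 + 3*(-8)))/(-595 - 8*(-5 + 3*(-8))) = -185632 + 2*(-8*(-5 - 24))/(-595 - 8*(-5 - 24)) = -185632 + 2*(-8*(-29))/(-595 - 8*(-29)) = -185632 + 2*232/(-595 + 232) = -185632 + 2*232/(-363) = -185632 + 2*232*(-1/363) = -185632 - 464/363 = -67384880/363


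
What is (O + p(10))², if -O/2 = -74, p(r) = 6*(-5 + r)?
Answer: 31684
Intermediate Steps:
p(r) = -30 + 6*r
O = 148 (O = -2*(-74) = 148)
(O + p(10))² = (148 + (-30 + 6*10))² = (148 + (-30 + 60))² = (148 + 30)² = 178² = 31684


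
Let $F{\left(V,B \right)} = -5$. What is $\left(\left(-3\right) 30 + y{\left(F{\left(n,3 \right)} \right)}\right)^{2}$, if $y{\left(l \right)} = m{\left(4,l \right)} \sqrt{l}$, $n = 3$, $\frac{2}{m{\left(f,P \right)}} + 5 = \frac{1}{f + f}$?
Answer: $\frac{12318820}{1521} + \frac{960 i \sqrt{5}}{13} \approx 8099.2 + 165.13 i$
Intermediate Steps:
$m{\left(f,P \right)} = \frac{2}{-5 + \frac{1}{2 f}}$ ($m{\left(f,P \right)} = \frac{2}{-5 + \frac{1}{f + f}} = \frac{2}{-5 + \frac{1}{2 f}}$)
$y{\left(l \right)} = - \frac{16 \sqrt{l}}{39}$ ($y{\left(l \right)} = \left(-4\right) 4 \frac{1}{-1 + 10 \cdot 4} \sqrt{l} = \left(-4\right) 4 \frac{1}{-1 + 40} \sqrt{l} = \left(-4\right) 4 \cdot \frac{1}{39} \sqrt{l} = - \frac{16 \sqrt{l}}{39}$)
$\left(\left(-3\right) 30 + y{\left(F{\left(n,3 \right)} \right)}\right)^{2} = \left(\left(-3\right) 30 - \frac{16 \sqrt{-5}}{39}\right)^{2} = \left(-90 - \frac{16 i \sqrt{5}}{39}\right)^{2}$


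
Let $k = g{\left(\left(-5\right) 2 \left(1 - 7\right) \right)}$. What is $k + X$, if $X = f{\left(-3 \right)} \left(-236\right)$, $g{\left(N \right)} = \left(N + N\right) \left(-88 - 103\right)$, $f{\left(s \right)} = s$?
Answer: $-22212$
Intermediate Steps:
$g{\left(N \right)} = - 382 N$ ($g{\left(N \right)} = 2 N \left(-191\right) = - 382 N$)
$X = 708$ ($X = \left(-3\right) \left(-236\right) = 708$)
$k = -22920$ ($k = - 382 \left(-5\right) 2 \left(1 - 7\right) = - 382 \left(\left(-10\right) \left(-6\right)\right) = \left(-382\right) 60 = -22920$)
$k + X = -22920 + 708 = -22212$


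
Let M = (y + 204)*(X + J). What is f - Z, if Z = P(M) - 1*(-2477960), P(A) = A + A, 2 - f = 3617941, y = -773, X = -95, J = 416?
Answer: -5730601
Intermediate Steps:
f = -3617939 (f = 2 - 1*3617941 = 2 - 3617941 = -3617939)
M = -182649 (M = (-773 + 204)*(-95 + 416) = -569*321 = -182649)
P(A) = 2*A
Z = 2112662 (Z = 2*(-182649) - 1*(-2477960) = -365298 + 2477960 = 2112662)
f - Z = -3617939 - 1*2112662 = -3617939 - 2112662 = -5730601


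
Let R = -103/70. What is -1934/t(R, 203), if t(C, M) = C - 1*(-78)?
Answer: -135380/5357 ≈ -25.272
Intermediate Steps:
R = -103/70 (R = -103*1/70 = -103/70 ≈ -1.4714)
t(C, M) = 78 + C (t(C, M) = C + 78 = 78 + C)
-1934/t(R, 203) = -1934/(78 - 103/70) = -1934/5357/70 = -1934*70/5357 = -135380/5357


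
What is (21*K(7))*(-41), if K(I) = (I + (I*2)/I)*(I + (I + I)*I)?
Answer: -813645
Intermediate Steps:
K(I) = (2 + I)*(I + 2*I²) (K(I) = (I + (2*I)/I)*(I + (2*I)*I) = (I + 2)*(I + 2*I²) = (2 + I)*(I + 2*I²))
(21*K(7))*(-41) = (21*(7*(2 + 2*7² + 5*7)))*(-41) = (21*(7*(2 + 2*49 + 35)))*(-41) = (21*(7*(2 + 98 + 35)))*(-41) = (21*(7*135))*(-41) = (21*945)*(-41) = 19845*(-41) = -813645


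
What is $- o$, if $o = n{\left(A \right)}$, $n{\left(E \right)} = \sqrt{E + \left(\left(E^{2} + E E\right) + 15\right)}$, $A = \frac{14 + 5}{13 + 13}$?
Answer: $- \frac{\sqrt{2839}}{13} \approx -4.0986$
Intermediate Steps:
$A = \frac{19}{26} \approx 0.73077$
$n{\left(E \right)} = \sqrt{15 + E + 2 E^{2}}$ ($n{\left(E \right)} = \sqrt{E + \left(\left(E^{2} + E^{2}\right) + 15\right)} = \sqrt{E + \left(2 E^{2} + 15\right)} = \sqrt{E + \left(15 + 2 E^{2}\right)} = \sqrt{15 + E + 2 E^{2}}$)
$o = \frac{\sqrt{2839}}{13}$ ($o = \sqrt{15 + \frac{19}{26} + 2 \left(\frac{19}{26}\right)^{2}} = \sqrt{15 + \frac{19}{26} + 2 \cdot \frac{361}{676}} = \sqrt{15 + \frac{19}{26} + \frac{361}{338}} = \sqrt{\frac{2839}{169}} = \frac{\sqrt{2839}}{13} \approx 4.0986$)
$- o = - \frac{\sqrt{2839}}{13}$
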